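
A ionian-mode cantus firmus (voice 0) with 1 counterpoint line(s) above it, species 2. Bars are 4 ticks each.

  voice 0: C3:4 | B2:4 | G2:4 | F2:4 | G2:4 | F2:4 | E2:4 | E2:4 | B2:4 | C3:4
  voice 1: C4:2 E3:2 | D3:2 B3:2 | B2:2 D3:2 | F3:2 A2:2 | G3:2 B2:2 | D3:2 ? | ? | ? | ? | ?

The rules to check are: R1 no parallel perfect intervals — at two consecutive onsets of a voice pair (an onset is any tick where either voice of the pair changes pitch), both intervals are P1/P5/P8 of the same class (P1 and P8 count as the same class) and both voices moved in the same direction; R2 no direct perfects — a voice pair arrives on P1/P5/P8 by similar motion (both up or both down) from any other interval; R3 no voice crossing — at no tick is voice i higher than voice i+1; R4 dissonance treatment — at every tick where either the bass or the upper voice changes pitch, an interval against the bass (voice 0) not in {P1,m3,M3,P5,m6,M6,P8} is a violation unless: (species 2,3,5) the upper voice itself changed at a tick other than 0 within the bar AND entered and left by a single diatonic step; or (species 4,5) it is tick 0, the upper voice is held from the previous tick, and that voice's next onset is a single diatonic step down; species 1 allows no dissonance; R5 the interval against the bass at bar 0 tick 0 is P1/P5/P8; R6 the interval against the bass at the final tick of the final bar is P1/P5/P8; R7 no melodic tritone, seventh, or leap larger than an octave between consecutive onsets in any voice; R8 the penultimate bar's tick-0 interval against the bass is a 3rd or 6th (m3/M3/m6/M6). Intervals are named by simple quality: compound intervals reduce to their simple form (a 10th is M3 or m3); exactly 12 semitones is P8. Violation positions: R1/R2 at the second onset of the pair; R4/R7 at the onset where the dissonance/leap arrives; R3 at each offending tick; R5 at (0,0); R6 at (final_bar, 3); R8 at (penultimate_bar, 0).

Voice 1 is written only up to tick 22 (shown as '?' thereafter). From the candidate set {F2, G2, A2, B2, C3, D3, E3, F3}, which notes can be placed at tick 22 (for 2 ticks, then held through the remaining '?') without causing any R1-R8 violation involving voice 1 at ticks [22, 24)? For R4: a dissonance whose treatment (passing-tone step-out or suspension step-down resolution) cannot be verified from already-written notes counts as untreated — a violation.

F2: legal
G2: violates R4
A2: legal
B2: violates R4
C3: legal
D3: legal
E3: violates R4
F3: legal

{A2, C3, D3, F2, F3}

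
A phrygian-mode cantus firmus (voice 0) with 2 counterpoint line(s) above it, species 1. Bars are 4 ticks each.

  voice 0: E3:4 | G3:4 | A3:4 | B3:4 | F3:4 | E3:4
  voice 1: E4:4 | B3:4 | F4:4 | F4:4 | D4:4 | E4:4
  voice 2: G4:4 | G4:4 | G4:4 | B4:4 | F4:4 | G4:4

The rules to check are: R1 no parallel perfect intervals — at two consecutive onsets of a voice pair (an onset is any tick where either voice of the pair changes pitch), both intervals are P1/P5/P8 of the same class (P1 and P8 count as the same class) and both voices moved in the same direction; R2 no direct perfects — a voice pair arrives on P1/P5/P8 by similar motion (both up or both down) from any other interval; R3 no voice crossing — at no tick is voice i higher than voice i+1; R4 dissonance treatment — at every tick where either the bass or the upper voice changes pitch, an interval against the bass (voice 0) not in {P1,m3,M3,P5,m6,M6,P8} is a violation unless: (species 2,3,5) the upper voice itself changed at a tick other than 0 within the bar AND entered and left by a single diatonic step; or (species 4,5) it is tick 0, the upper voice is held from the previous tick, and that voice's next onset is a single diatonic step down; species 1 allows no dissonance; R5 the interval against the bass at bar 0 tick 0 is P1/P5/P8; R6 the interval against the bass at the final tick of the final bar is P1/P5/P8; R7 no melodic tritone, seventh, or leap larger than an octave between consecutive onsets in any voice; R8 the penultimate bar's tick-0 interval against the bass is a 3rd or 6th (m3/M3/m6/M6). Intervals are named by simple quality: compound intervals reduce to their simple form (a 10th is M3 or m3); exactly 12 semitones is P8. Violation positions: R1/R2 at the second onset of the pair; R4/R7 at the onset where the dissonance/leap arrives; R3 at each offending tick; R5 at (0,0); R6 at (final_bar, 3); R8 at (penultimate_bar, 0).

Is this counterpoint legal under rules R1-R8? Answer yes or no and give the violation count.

bar 0: v0=E3 v1=E4 v2=G4 (m3)
bar 1: v0=G3 v1=B3 v2=G4 (P8)
bar 2: v0=A3 v1=F4 v2=G4 (m7)
bar 3: v0=B3 v1=F4 v2=B4 (P8)
bar 4: v0=F3 v1=D4 v2=F4 (P8)
bar 5: v0=E3 v1=E4 v2=G4 (m3)
  R5 @ bar0.0: opens on m3
  R4 @ bar2.0: A3/G4 m7 untreated
  R7 @ bar2.0: B3->F4 leap 6st
  R2 @ bar3.0: A3/G4 m7 -> B3/B4 P8 similar
  R4 @ bar3.0: B3/F4 TT untreated
  R1 @ bar4.0: B3/B4 P8 -> F3/F4 P8 similar
  R7 @ bar4.0: B3->F3 leap 6st
  R7 @ bar4.0: B4->F4 leap 6st
  R8 @ bar4.0: penult P8 not 3rd/6th
  R6 @ bar5.3: closes on m3

No (10 violations)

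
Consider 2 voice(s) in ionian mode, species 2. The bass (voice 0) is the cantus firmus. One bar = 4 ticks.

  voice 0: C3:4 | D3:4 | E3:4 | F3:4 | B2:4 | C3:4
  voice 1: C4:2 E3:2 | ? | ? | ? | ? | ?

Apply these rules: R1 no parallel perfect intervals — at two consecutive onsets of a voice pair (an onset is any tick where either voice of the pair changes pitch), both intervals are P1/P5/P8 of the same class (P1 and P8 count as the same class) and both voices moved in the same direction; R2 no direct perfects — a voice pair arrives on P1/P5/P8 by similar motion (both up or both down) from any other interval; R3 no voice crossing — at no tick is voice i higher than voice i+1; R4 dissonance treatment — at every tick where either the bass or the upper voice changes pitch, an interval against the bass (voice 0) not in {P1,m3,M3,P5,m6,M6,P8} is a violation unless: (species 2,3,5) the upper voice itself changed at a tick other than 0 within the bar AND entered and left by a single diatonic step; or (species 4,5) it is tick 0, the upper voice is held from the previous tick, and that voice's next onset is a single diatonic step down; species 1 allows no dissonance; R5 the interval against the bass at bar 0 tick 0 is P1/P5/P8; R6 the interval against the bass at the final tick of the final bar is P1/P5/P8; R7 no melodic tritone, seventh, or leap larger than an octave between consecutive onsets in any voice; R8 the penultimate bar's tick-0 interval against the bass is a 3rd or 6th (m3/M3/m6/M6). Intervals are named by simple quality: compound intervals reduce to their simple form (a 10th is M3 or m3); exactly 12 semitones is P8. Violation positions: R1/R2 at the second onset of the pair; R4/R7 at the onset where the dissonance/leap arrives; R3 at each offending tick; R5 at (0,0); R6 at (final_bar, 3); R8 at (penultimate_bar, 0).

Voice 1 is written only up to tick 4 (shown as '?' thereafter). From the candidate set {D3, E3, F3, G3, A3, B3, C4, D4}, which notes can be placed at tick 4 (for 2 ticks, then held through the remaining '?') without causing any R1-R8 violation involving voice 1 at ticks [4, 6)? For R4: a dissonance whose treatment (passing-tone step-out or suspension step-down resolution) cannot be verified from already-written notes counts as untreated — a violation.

D3: legal
E3: violates R4
F3: legal
G3: violates R4
A3: violates R2
B3: legal
C4: violates R4
D4: violates R2,R7

{B3, D3, F3}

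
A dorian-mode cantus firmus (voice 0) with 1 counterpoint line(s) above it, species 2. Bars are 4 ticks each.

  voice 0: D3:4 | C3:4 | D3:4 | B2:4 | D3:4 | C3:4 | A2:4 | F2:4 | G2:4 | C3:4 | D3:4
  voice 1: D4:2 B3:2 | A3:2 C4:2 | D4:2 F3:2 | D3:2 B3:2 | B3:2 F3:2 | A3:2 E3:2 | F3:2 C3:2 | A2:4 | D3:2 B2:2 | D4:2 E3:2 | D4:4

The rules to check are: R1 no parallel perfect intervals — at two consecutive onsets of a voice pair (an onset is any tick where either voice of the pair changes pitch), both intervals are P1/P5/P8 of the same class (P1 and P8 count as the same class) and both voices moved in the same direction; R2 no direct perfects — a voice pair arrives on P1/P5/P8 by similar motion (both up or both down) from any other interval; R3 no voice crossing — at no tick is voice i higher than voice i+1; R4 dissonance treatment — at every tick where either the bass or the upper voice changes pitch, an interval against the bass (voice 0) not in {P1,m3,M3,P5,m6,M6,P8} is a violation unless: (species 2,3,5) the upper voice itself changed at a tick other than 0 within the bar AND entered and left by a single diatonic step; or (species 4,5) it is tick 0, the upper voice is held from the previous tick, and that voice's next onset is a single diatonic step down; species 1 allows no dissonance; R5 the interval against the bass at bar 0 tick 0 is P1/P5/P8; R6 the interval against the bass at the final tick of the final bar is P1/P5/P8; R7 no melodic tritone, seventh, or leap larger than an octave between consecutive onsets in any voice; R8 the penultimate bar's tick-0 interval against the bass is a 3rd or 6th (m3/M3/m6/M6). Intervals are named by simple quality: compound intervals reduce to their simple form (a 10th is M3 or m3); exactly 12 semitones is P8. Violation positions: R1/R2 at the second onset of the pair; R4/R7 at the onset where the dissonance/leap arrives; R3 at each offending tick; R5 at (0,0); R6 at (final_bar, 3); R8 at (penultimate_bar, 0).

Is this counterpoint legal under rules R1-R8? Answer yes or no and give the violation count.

bar 0: v0=D3 v1=D4 (P8)
bar 1: v0=C3 v1=A3 (M6)
bar 2: v0=D3 v1=D4 (P8)
bar 3: v0=B2 v1=D3 (m3)
bar 4: v0=D3 v1=B3 (M6)
bar 5: v0=C3 v1=A3 (M6)
bar 6: v0=A2 v1=F3 (m6)
bar 7: v0=F2 v1=A2 (M3)
bar 8: v0=G2 v1=D3 (P5)
bar 9: v0=C3 v1=D4 (M2)
bar 10: v0=D3 v1=D4 (P8)
  R1 @ bar2.0: C3/C4 P8 -> D3/D4 P8 similar
  R7 @ bar4.2: B3->F3 leap 6st
  R2 @ bar8.0: F2/A2 M3 -> G2/D3 P5 similar
  R4 @ bar9.0: C3/D4 M2 untreated
  R7 @ bar9.0: B2->D4 leap 15st
  R8 @ bar9.0: penult M2 not 3rd/6th
  R7 @ bar9.2: D4->E3 leap 10st
  R2 @ bar10.0: C3/E3 M3 -> D3/D4 P8 similar
  R7 @ bar10.0: E3->D4 leap 10st

No (9 violations)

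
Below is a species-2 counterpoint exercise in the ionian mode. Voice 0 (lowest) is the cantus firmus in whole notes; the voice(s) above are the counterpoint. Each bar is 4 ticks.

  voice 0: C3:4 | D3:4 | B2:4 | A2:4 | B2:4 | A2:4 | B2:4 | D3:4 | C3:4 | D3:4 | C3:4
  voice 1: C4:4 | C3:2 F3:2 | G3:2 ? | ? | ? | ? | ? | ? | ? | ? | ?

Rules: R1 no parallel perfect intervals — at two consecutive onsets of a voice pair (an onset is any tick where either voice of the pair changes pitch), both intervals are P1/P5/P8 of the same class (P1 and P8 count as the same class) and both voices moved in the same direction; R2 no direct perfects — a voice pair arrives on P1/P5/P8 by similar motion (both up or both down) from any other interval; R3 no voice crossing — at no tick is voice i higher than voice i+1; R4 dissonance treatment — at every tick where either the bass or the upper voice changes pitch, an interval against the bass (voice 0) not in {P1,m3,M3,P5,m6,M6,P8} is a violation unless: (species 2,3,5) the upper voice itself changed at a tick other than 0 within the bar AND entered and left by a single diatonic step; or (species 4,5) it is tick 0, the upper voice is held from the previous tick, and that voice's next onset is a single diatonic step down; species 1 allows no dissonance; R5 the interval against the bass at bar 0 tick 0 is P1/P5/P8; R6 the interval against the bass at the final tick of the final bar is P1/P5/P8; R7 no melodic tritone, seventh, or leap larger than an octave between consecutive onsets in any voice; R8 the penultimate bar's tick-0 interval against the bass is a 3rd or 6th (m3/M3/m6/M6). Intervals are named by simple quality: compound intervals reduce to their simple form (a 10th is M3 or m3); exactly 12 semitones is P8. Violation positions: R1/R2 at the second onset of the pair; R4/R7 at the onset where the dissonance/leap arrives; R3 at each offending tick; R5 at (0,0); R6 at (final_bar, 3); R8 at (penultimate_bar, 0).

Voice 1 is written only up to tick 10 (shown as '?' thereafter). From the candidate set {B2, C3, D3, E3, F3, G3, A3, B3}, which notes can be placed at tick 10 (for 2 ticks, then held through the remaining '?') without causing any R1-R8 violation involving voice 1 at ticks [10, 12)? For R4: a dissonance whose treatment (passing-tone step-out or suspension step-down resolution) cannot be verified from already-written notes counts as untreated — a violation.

{B2, B3, D3, G3}

B2: legal
C3: violates R4
D3: legal
E3: violates R4
F3: violates R4
G3: legal
A3: violates R4
B3: legal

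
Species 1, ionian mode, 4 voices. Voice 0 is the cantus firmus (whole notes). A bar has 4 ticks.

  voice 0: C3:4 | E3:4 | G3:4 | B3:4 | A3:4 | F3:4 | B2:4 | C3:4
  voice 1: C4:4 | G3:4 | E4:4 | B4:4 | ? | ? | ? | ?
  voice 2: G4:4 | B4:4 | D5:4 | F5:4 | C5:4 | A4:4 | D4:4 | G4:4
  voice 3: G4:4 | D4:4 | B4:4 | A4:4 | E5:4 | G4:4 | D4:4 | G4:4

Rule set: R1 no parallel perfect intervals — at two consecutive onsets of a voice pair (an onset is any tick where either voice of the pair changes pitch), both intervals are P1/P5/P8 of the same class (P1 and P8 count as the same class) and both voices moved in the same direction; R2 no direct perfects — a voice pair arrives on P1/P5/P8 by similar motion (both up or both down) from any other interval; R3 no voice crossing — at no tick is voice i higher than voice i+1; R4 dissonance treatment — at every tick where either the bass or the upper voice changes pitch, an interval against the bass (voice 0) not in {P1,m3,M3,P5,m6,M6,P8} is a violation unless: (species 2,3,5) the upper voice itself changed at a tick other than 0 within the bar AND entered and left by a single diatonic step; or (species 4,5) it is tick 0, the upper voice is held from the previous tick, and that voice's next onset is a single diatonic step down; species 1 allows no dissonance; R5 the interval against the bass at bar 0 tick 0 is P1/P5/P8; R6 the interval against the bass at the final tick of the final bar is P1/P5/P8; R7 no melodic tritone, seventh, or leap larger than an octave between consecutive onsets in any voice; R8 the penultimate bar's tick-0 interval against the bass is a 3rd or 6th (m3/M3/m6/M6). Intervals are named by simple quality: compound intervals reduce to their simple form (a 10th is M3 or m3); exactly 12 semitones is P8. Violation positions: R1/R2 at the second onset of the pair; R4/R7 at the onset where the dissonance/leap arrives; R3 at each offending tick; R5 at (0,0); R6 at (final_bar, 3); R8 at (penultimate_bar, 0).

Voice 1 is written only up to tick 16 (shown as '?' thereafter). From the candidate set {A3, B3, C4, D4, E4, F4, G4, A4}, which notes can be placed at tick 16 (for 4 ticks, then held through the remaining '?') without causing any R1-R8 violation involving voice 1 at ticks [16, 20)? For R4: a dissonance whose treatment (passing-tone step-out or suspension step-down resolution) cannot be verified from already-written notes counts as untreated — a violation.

A3: violates R1,R7
B3: violates R4
C4: violates R2,R7
D4: violates R4
E4: violates R2
F4: violates R2,R7
G4: violates R4
A4: violates R1

{}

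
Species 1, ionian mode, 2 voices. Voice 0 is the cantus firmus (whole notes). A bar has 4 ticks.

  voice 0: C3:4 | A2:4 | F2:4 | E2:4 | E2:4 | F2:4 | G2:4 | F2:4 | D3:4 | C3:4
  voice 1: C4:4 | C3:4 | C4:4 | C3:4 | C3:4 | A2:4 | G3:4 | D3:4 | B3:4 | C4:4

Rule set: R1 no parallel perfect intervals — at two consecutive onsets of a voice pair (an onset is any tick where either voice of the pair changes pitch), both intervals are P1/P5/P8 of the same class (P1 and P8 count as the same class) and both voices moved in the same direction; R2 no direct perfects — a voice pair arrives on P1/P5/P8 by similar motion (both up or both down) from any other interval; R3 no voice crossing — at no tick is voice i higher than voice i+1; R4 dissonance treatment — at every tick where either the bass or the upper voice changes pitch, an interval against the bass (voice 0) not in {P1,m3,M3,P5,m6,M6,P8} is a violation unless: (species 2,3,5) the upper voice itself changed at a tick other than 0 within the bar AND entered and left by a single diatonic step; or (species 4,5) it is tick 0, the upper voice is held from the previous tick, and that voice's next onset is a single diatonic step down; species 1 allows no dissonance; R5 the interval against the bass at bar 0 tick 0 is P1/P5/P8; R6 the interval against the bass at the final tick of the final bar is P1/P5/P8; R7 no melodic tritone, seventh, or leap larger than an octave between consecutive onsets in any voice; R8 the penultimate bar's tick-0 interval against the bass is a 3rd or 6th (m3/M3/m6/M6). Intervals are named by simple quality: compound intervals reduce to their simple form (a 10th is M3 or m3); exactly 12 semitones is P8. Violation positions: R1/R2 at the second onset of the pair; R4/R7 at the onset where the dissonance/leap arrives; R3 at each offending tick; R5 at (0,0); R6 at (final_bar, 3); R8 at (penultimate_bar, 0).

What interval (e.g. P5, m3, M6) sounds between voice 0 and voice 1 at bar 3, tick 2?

voice 0=E2 voice 1=C3 -> m6

m6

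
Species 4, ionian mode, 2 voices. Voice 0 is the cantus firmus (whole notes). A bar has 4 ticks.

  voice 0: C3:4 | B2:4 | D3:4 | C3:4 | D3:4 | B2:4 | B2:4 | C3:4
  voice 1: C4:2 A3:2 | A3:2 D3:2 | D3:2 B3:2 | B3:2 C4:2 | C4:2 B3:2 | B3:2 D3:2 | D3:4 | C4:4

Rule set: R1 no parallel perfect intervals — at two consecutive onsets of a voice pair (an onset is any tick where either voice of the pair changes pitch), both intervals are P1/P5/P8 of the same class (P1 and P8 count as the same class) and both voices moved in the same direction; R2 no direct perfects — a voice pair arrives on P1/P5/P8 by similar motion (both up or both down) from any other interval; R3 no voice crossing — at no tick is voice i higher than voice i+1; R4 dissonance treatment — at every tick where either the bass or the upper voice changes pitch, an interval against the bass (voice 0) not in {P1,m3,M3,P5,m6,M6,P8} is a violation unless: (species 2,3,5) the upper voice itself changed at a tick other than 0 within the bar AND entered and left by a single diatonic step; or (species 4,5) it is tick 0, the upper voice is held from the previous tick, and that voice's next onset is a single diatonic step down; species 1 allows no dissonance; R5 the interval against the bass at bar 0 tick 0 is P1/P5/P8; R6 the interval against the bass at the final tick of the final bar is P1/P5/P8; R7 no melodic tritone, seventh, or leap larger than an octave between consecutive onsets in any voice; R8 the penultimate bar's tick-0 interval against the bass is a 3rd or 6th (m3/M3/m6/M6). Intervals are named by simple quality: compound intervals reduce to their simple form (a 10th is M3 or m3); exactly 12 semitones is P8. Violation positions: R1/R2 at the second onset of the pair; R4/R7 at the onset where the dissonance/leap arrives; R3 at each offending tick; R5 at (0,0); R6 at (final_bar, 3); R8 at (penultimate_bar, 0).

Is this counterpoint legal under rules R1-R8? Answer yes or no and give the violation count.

No (4 violations)

bar 0: v0=C3 v1=C4 (P8)
bar 1: v0=B2 v1=A3 (m7)
bar 2: v0=D3 v1=D3 (P1)
bar 3: v0=C3 v1=B3 (M7)
bar 4: v0=D3 v1=C4 (m7)
bar 5: v0=B2 v1=B3 (P8)
bar 6: v0=B2 v1=D3 (m3)
bar 7: v0=C3 v1=C4 (P8)
  R4 @ bar1.0: B2/A3 m7 untreated
  R4 @ bar3.0: C3/B3 M7 untreated
  R2 @ bar7.0: B2/D3 m3 -> C3/C4 P8 similar
  R7 @ bar7.0: D3->C4 leap 10st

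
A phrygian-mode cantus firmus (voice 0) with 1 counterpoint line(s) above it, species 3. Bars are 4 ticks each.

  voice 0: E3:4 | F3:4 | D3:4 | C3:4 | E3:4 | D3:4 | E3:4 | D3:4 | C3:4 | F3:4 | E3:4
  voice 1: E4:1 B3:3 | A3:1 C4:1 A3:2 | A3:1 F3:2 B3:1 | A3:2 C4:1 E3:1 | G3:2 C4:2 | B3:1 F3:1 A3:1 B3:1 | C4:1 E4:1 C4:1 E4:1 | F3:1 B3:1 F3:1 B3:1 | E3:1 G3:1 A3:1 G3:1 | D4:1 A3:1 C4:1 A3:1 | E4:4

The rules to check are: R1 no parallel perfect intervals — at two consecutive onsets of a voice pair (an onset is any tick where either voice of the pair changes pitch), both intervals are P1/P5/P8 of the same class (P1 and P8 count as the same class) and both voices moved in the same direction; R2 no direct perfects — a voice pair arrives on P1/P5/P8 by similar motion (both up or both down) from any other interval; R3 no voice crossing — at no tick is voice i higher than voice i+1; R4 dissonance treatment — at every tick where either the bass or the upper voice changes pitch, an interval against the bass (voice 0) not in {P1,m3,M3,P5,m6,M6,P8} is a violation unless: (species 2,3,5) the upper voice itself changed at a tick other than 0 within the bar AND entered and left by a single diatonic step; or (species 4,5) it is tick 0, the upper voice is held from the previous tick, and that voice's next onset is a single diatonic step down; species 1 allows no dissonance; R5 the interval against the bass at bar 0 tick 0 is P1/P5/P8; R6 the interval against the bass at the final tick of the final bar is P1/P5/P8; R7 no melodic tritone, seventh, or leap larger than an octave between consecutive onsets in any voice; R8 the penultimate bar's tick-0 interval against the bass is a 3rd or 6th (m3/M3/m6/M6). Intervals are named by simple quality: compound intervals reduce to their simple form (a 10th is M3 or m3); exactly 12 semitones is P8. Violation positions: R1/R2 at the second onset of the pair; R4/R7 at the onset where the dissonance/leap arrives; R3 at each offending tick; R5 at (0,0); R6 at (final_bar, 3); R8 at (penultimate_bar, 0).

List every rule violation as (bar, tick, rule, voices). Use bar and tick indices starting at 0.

(2, 3, R7, (1,))
(5, 1, R7, (1,))
(7, 0, R7, (1,))
(7, 1, R7, (1,))
(7, 2, R7, (1,))
(7, 3, R7, (1,))

bar 0: v0=E3 v1=E4 downbeat P8
bar 1: v0=F3 v1=A3 downbeat M3
bar 2: v0=D3 v1=A3 downbeat P5
bar 3: v0=C3 v1=A3 downbeat M6
bar 4: v0=E3 v1=G3 downbeat m3
bar 5: v0=D3 v1=B3 downbeat M6
bar 6: v0=E3 v1=C4 downbeat m6
bar 7: v0=D3 v1=F3 downbeat m3
bar 8: v0=C3 v1=E3 downbeat M3
bar 9: v0=F3 v1=D4 downbeat M6
bar 10: v0=E3 v1=E4 downbeat P8
  -> R7 @ bar 2 tick 3 v(1,): F3->B3 leap 6st
  -> R7 @ bar 5 tick 1 v(1,): B3->F3 leap 6st
  -> R7 @ bar 7 tick 0 v(1,): E4->F3 leap 11st
  -> R7 @ bar 7 tick 1 v(1,): F3->B3 leap 6st
  -> R7 @ bar 7 tick 2 v(1,): B3->F3 leap 6st
  -> R7 @ bar 7 tick 3 v(1,): F3->B3 leap 6st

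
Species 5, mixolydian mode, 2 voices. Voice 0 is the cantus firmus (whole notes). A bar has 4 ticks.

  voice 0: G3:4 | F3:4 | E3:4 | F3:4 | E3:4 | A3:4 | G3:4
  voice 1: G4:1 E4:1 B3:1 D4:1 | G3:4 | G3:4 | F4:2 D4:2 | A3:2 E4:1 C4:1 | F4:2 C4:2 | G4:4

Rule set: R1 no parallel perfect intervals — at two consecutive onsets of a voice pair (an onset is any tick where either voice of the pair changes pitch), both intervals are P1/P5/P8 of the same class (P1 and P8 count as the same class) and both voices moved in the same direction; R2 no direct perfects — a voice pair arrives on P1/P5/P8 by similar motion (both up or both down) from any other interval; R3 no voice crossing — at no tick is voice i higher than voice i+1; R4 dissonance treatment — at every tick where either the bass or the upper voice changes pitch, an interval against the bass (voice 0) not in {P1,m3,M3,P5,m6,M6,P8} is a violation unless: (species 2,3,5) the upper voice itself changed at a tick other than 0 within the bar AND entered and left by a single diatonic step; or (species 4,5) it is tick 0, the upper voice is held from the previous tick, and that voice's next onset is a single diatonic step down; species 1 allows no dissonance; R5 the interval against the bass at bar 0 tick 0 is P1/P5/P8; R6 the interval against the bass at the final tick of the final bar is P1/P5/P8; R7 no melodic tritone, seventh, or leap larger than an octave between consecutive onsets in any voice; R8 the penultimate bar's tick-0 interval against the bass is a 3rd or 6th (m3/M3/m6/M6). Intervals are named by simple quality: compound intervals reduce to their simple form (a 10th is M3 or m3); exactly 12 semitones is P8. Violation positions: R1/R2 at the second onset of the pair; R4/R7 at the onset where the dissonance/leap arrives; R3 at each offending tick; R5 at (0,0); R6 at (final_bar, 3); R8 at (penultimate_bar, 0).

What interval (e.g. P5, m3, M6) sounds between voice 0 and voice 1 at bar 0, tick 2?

M3

voice 0=G3 voice 1=B3 -> M3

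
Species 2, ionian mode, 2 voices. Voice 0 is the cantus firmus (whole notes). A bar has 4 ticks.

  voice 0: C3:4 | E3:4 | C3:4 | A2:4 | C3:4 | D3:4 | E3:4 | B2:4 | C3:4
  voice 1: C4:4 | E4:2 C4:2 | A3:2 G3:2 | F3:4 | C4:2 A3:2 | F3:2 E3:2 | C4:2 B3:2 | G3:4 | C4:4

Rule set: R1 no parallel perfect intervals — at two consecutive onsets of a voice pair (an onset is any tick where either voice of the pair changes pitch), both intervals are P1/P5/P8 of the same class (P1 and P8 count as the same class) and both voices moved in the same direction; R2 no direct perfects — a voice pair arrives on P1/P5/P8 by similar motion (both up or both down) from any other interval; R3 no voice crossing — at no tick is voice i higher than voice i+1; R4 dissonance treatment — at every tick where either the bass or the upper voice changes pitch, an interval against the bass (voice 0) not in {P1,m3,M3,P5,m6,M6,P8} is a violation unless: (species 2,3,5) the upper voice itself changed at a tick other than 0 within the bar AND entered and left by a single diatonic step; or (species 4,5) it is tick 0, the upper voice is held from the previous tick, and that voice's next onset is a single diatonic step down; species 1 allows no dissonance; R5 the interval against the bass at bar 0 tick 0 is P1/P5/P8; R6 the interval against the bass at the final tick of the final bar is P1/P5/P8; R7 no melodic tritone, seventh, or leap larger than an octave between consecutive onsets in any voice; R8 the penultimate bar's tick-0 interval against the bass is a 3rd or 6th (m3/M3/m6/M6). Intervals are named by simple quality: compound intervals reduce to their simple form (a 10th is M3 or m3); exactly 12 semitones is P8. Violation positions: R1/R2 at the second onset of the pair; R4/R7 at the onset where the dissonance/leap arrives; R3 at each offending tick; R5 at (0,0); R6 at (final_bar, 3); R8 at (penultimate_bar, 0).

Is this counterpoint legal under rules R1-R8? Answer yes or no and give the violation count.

bar 0: v0=C3 v1=C4 (P8)
bar 1: v0=E3 v1=E4 (P8)
bar 2: v0=C3 v1=A3 (M6)
bar 3: v0=A2 v1=F3 (m6)
bar 4: v0=C3 v1=C4 (P8)
bar 5: v0=D3 v1=F3 (m3)
bar 6: v0=E3 v1=C4 (m6)
bar 7: v0=B2 v1=G3 (m6)
bar 8: v0=C3 v1=C4 (P8)
  R1 @ bar1.0: C3/C4 P8 -> E3/E4 P8 similar
  R2 @ bar4.0: A2/F3 m6 -> C3/C4 P8 similar
  R4 @ bar5.2: D3/E3 M2 untreated
  R2 @ bar8.0: B2/G3 m6 -> C3/C4 P8 similar

No (4 violations)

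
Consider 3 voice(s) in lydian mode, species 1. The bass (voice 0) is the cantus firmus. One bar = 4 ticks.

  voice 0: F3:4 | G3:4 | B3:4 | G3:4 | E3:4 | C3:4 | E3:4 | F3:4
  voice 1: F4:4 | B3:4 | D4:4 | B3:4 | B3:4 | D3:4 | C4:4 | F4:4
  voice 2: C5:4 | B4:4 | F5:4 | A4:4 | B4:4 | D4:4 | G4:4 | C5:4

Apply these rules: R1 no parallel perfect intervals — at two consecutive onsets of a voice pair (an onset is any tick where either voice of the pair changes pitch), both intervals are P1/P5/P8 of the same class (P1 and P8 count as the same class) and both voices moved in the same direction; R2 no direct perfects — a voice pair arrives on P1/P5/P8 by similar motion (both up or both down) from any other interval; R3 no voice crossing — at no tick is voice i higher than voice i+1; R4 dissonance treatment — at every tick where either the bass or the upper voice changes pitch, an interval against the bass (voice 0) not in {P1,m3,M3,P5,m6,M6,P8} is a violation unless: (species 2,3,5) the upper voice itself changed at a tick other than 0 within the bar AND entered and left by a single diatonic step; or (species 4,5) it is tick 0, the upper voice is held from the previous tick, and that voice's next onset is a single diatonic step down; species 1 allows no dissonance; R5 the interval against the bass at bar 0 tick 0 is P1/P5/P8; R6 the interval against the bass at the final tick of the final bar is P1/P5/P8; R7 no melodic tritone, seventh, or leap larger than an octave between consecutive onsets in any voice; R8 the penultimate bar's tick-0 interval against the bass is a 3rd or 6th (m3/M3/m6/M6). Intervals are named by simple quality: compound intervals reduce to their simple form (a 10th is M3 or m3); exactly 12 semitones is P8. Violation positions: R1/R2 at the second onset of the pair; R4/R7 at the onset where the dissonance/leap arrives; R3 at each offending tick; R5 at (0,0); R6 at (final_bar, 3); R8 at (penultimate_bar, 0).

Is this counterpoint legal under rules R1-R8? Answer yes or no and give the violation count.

No (13 violations)

bar 0: v0=F3 v1=F4 v2=C5 (P5)
bar 1: v0=G3 v1=B3 v2=B4 (M3)
bar 2: v0=B3 v1=D4 v2=F5 (TT)
bar 3: v0=G3 v1=B3 v2=A4 (M2)
bar 4: v0=E3 v1=B3 v2=B4 (P5)
bar 5: v0=C3 v1=D3 v2=D4 (M2)
bar 6: v0=E3 v1=C4 v2=G4 (m3)
bar 7: v0=F3 v1=F4 v2=C5 (P5)
  R2 @ bar1.0: F4/C5 P5 -> B3/B4 P8 similar
  R7 @ bar1.0: F4->B3 leap 6st
  R4 @ bar2.0: B3/F5 TT untreated
  R7 @ bar2.0: B4->F5 leap 6st
  R4 @ bar3.0: G3/A4 M2 untreated
  R1 @ bar5.0: B3/B4 P8 -> D3/D4 P8 similar
  R4 @ bar5.0: C3/D3 M2 untreated
  R4 @ bar5.0: C3/D4 M2 untreated
  R2 @ bar6.0: D3/D4 P8 -> C4/G4 P5 similar
  R7 @ bar6.0: D3->C4 leap 10st
  R1 @ bar7.0: C4/G4 P5 -> F4/C5 P5 similar
  R2 @ bar7.0: E3/C4 m6 -> F3/F4 P8 similar
  R2 @ bar7.0: E3/G4 m3 -> F3/C5 P5 similar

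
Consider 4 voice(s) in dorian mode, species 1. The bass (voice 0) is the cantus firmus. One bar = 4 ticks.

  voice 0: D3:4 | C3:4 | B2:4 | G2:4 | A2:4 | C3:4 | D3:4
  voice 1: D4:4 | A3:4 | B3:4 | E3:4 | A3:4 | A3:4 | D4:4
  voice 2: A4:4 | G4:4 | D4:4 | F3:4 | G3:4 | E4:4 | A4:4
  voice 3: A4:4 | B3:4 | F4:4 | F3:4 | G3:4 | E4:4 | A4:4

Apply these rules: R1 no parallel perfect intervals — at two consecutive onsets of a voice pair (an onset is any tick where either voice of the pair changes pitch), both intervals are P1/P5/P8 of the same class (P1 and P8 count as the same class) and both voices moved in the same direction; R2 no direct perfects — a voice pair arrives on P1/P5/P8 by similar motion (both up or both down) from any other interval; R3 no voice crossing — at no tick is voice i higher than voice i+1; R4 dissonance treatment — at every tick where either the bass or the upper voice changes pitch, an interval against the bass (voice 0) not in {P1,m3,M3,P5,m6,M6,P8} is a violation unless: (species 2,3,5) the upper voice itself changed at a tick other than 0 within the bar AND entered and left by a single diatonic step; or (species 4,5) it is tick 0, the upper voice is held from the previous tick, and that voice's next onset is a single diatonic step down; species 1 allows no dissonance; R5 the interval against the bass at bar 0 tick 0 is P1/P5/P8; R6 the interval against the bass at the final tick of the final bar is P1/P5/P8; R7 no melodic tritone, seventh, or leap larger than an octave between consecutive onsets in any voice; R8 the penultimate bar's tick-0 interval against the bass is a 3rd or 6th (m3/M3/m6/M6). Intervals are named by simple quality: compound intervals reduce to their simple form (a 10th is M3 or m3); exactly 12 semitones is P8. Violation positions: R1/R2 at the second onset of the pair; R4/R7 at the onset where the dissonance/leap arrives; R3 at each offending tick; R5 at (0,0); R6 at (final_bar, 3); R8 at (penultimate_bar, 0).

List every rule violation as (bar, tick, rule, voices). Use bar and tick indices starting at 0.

bar 0: v0=D3 v1=D4 v2=A4 v3=A4 downbeat P5
bar 1: v0=C3 v1=A3 v2=G4 v3=B3 downbeat M7
bar 2: v0=B2 v1=B3 v2=D4 v3=F4 downbeat TT
bar 3: v0=G2 v1=E3 v2=F3 v3=F3 downbeat m7
bar 4: v0=A2 v1=A3 v2=G3 v3=G3 downbeat m7
bar 5: v0=C3 v1=A3 v2=E4 v3=E4 downbeat M3
bar 6: v0=D3 v1=D4 v2=A4 v3=A4 downbeat P5
  -> R1 @ bar 1 tick 0 v(0, 2): D3/A4 P5 -> C3/G4 P5 similar
  -> R3 @ bar 1 tick 0 v(2, 3): G4 above B3
  -> R4 @ bar 1 tick 0 v(0, 3): C3/B3 M7 untreated
  -> R7 @ bar 1 tick 0 v(3,): A4->B3 leap 10st
  -> R3 @ bar 1 tick 1 v(2, 3): G4 above B3
  -> R3 @ bar 1 tick 2 v(2, 3): G4 above B3
  -> R3 @ bar 1 tick 3 v(2, 3): G4 above B3
  -> R4 @ bar 2 tick 0 v(0, 3): B2/F4 TT untreated
  -> R7 @ bar 2 tick 0 v(3,): B3->F4 leap 6st
  -> R2 @ bar 3 tick 0 v(2, 3): D4/F4 m3 -> F3/F3 P1 similar
  -> R4 @ bar 3 tick 0 v(0, 2): G2/F3 m7 untreated
  -> R4 @ bar 3 tick 0 v(0, 3): G2/F3 m7 untreated
  -> R1 @ bar 4 tick 0 v(2, 3): F3/F3 P1 -> G3/G3 P1 similar
  -> R2 @ bar 4 tick 0 v(0, 1): G2/E3 M6 -> A2/A3 P8 similar
  -> R3 @ bar 4 tick 0 v(1, 2): A3 above G3
  -> R4 @ bar 4 tick 0 v(0, 2): A2/G3 m7 untreated
  -> R4 @ bar 4 tick 0 v(0, 3): A2/G3 m7 untreated
  -> R3 @ bar 4 tick 1 v(1, 2): A3 above G3
  -> R3 @ bar 4 tick 2 v(1, 2): A3 above G3
  -> R3 @ bar 4 tick 3 v(1, 2): A3 above G3
  -> R1 @ bar 5 tick 0 v(2, 3): G3/G3 P1 -> E4/E4 P1 similar
  -> R1 @ bar 6 tick 0 v(1, 2): A3/E4 P5 -> D4/A4 P5 similar
  -> R1 @ bar 6 tick 0 v(1, 3): A3/E4 P5 -> D4/A4 P5 similar
  -> R1 @ bar 6 tick 0 v(2, 3): E4/E4 P1 -> A4/A4 P1 similar
  -> R2 @ bar 6 tick 0 v(0, 1): C3/A3 M6 -> D3/D4 P8 similar
  -> R2 @ bar 6 tick 0 v(0, 2): C3/E4 M3 -> D3/A4 P5 similar
  -> R2 @ bar 6 tick 0 v(0, 3): C3/E4 M3 -> D3/A4 P5 similar

(1, 0, R1, (0, 2))
(1, 0, R3, (2, 3))
(1, 0, R4, (0, 3))
(1, 0, R7, (3,))
(1, 1, R3, (2, 3))
(1, 2, R3, (2, 3))
(1, 3, R3, (2, 3))
(2, 0, R4, (0, 3))
(2, 0, R7, (3,))
(3, 0, R2, (2, 3))
(3, 0, R4, (0, 2))
(3, 0, R4, (0, 3))
(4, 0, R1, (2, 3))
(4, 0, R2, (0, 1))
(4, 0, R3, (1, 2))
(4, 0, R4, (0, 2))
(4, 0, R4, (0, 3))
(4, 1, R3, (1, 2))
(4, 2, R3, (1, 2))
(4, 3, R3, (1, 2))
(5, 0, R1, (2, 3))
(6, 0, R1, (1, 2))
(6, 0, R1, (1, 3))
(6, 0, R1, (2, 3))
(6, 0, R2, (0, 1))
(6, 0, R2, (0, 2))
(6, 0, R2, (0, 3))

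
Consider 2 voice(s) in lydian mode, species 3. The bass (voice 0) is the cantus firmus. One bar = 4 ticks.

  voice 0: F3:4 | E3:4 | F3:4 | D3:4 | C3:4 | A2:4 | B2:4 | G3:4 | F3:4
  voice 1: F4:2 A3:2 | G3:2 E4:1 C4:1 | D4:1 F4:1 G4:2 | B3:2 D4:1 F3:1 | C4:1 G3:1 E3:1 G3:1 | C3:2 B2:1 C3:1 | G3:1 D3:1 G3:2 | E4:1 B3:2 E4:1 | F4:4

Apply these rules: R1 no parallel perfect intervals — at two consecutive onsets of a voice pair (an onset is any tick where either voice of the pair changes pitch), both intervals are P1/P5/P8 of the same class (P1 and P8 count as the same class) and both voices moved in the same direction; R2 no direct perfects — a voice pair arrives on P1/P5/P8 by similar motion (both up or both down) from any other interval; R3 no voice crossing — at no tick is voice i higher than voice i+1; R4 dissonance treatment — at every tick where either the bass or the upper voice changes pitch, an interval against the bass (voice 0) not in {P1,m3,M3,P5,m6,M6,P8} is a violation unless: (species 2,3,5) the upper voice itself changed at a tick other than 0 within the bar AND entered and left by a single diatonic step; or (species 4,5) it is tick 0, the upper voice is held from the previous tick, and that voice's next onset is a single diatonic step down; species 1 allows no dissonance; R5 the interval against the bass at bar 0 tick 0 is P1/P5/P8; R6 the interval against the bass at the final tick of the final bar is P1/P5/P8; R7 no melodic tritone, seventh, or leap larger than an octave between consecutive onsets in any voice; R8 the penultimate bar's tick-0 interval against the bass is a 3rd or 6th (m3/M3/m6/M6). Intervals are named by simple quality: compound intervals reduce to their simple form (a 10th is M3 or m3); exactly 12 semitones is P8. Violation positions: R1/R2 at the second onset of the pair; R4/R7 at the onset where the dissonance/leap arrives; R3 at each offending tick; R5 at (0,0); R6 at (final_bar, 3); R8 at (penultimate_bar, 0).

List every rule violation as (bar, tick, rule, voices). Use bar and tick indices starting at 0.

bar 0: v0=F3 v1=F4 downbeat P8
bar 1: v0=E3 v1=G3 downbeat m3
bar 2: v0=F3 v1=D4 downbeat M6
bar 3: v0=D3 v1=B3 downbeat M6
bar 4: v0=C3 v1=C4 downbeat P8
bar 5: v0=A2 v1=C3 downbeat m3
bar 6: v0=B2 v1=G3 downbeat m6
bar 7: v0=G3 v1=E4 downbeat M6
bar 8: v0=F3 v1=F4 downbeat P8
  -> R4 @ bar 2 tick 2 v(0, 1): F3/G4 M2 untreated

(2, 2, R4, (0, 1))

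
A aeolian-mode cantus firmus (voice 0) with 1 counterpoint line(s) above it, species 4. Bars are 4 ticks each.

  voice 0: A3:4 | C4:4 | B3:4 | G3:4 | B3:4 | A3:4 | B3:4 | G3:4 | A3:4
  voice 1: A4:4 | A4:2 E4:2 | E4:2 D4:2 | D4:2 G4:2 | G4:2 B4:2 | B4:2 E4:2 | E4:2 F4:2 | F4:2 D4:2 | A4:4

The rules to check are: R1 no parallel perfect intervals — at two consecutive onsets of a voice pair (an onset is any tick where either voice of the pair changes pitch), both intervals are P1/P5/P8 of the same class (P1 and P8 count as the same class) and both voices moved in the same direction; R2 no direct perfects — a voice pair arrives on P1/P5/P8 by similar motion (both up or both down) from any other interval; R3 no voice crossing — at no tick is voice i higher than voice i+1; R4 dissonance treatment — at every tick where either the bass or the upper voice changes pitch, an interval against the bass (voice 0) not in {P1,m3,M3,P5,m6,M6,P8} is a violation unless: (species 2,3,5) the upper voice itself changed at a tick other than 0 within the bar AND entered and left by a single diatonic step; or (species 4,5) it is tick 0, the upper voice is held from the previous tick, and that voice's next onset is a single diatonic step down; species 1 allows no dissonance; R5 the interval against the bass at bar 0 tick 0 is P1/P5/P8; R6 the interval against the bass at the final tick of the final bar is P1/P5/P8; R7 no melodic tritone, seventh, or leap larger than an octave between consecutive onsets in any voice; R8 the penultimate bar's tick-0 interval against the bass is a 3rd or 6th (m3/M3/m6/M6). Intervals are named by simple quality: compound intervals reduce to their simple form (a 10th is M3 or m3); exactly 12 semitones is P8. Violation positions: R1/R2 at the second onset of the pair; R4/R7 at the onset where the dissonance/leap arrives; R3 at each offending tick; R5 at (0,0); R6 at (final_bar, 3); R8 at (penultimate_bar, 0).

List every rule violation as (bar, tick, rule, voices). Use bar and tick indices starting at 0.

bar 0: v0=A3 v1=A4 downbeat P8
bar 1: v0=C4 v1=A4 downbeat M6
bar 2: v0=B3 v1=E4 downbeat P4
bar 3: v0=G3 v1=D4 downbeat P5
bar 4: v0=B3 v1=G4 downbeat m6
bar 5: v0=A3 v1=B4 downbeat M2
bar 6: v0=B3 v1=E4 downbeat P4
bar 7: v0=G3 v1=F4 downbeat m7
bar 8: v0=A3 v1=A4 downbeat P8
  -> R4 @ bar 5 tick 0 v(0, 1): A3/B4 M2 untreated
  -> R4 @ bar 6 tick 0 v(0, 1): B3/E4 P4 untreated
  -> R4 @ bar 6 tick 2 v(0, 1): B3/F4 TT untreated
  -> R4 @ bar 7 tick 0 v(0, 1): G3/F4 m7 untreated
  -> R8 @ bar 7 tick 0 v(0, 1): penult m7 not 3rd/6th
  -> R2 @ bar 8 tick 0 v(0, 1): G3/D4 P5 -> A3/A4 P8 similar

(5, 0, R4, (0, 1))
(6, 0, R4, (0, 1))
(6, 2, R4, (0, 1))
(7, 0, R4, (0, 1))
(7, 0, R8, (0, 1))
(8, 0, R2, (0, 1))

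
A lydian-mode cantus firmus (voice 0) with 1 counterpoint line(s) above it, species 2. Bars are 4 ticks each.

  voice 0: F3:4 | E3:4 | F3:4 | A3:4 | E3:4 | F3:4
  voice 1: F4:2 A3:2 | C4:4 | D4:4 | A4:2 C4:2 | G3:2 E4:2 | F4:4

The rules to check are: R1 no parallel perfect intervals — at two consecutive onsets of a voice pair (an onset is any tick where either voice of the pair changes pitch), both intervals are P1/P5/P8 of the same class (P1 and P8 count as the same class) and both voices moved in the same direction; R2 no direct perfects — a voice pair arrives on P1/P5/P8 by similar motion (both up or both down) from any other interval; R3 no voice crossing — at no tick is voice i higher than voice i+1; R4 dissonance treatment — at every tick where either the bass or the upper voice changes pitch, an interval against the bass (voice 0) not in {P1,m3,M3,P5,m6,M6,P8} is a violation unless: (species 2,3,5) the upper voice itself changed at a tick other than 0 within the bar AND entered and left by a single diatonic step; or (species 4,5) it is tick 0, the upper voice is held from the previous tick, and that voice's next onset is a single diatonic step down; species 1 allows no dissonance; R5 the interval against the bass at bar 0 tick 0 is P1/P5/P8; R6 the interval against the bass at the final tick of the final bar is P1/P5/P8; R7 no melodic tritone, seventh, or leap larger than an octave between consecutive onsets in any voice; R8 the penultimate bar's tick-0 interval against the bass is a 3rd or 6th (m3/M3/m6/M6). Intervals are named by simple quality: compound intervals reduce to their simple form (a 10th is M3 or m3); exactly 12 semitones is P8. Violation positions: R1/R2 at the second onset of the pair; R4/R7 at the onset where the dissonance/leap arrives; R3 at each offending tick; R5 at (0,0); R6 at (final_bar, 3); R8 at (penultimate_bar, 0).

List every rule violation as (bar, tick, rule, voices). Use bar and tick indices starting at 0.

bar 0: v0=F3 v1=F4 downbeat P8
bar 1: v0=E3 v1=C4 downbeat m6
bar 2: v0=F3 v1=D4 downbeat M6
bar 3: v0=A3 v1=A4 downbeat P8
bar 4: v0=E3 v1=G3 downbeat m3
bar 5: v0=F3 v1=F4 downbeat P8
  -> R2 @ bar 3 tick 0 v(0, 1): F3/D4 M6 -> A3/A4 P8 similar
  -> R1 @ bar 5 tick 0 v(0, 1): E3/E4 P8 -> F3/F4 P8 similar

(3, 0, R2, (0, 1))
(5, 0, R1, (0, 1))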